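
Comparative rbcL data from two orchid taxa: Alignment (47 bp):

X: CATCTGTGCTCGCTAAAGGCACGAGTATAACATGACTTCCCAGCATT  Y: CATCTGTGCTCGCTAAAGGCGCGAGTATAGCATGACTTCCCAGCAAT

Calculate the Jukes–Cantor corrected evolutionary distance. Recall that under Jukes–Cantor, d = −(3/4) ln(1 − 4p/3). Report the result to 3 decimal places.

The sequences differ at 3 of 47 sites (21, 30, 46), so p = 3/47 ≈ 0.06383.
d = −(3/4) ln(1 − 4p/3) = −0.75 ln(1 − 0.085107) = −0.75 ln(0.914893)
  = −0.75 × (-0.088948) = 0.066711 substitutions/site.

0.067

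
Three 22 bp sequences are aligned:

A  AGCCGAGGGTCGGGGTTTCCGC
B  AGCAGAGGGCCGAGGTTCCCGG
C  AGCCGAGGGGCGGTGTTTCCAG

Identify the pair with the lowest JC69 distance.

A and C

A–B: 5/22 differ, p = 0.227, d = 0.271.
A–C: 4/22 differ, p = 0.182, d = 0.208.
B–C: 6/22 differ, p = 0.273, d = 0.339.
The smallest distance is between A and C.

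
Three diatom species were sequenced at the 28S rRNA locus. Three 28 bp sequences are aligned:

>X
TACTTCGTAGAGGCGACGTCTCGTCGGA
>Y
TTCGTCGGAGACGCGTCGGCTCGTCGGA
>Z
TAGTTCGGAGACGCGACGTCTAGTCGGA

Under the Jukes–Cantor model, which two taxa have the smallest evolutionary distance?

X–Y: 6/28 differ, p = 0.214, d = 0.252.
X–Z: 4/28 differ, p = 0.143, d = 0.158.
Y–Z: 6/28 differ, p = 0.214, d = 0.252.
The smallest distance is between X and Z.

X and Z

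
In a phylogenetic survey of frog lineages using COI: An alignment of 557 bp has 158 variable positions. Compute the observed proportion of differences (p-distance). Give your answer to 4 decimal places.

p = 158/557 = 0.283662… ≈ 0.2837 (to 4 d.p.).

0.2837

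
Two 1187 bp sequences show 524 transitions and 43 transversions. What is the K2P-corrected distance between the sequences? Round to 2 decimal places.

1.28

P = 524/1187 ≈ 0.441449 and Q = 43/1187 ≈ 0.036226.
Under the Kimura two-parameter model, d = −½ ln(1 − 2P − Q) − ¼ ln(1 − 2Q).
1 − 2P − Q = 0.080876, giving −½ ln(0.080876) = 1.257419.
1 − 2Q = 0.927548, giving −¼ ln(0.927548) = 0.018803.
d = 1.257419 + 0.018803 = 1.276222.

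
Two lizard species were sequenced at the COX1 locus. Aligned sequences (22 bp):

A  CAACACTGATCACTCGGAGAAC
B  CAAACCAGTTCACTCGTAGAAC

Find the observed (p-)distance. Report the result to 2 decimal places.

The sequences differ at 5 of 22 positions (sites 4, 5, 7, 9, 17).
p = 5/22 = 0.227272… ≈ 0.23 (to 2 d.p.).

0.23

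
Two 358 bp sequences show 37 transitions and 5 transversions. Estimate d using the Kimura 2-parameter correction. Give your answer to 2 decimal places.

P = 37/358 ≈ 0.103352 and Q = 5/358 ≈ 0.013966.
Under the Kimura two-parameter model, d = −½ ln(1 − 2P − Q) − ¼ ln(1 − 2Q).
1 − 2P − Q = 0.77933, giving −½ ln(0.77933) = 0.124660.
1 − 2Q = 0.972068, giving −¼ ln(0.972068) = 0.007082.
d = 0.124660 + 0.007082 = 0.131742.

0.13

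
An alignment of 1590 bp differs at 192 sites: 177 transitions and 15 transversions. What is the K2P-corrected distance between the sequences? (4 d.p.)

P = 177/1590 ≈ 0.111321 and Q = 15/1590 ≈ 0.009434.
Under the Kimura two-parameter model, d = −½ ln(1 − 2P − Q) − ¼ ln(1 − 2Q).
1 − 2P − Q = 0.767924, giving −½ ln(0.767924) = 0.132032.
1 − 2Q = 0.981132, giving −¼ ln(0.981132) = 0.004762.
d = 0.132032 + 0.004762 = 0.136794.

0.1368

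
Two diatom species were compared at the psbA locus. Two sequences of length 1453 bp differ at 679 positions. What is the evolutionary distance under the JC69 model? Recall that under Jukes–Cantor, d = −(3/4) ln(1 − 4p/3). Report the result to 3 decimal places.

p = 679/1453 ≈ 0.467309.
d = −(3/4) ln(1 − 4p/3) = −0.75 ln(1 − 0.623079) = −0.75 ln(0.376921)
  = −0.75 × (-0.975720) = 0.731790 substitutions/site.

0.732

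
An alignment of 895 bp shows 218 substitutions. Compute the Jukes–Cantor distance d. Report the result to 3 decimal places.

p = 218/895 ≈ 0.243575.
d = −(3/4) ln(1 − 4p/3) = −0.75 ln(1 − 0.324767) = −0.75 ln(0.675233)
  = −0.75 × (-0.392697) = 0.294523 substitutions/site.

0.295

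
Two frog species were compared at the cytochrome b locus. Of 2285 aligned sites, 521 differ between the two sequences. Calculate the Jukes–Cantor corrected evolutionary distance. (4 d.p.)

p = 521/2285 ≈ 0.228009.
d = −(3/4) ln(1 − 4p/3) = −0.75 ln(1 − 0.304012) = −0.75 ln(0.695988)
  = −0.75 × (-0.362423) = 0.271817 substitutions/site.

0.2718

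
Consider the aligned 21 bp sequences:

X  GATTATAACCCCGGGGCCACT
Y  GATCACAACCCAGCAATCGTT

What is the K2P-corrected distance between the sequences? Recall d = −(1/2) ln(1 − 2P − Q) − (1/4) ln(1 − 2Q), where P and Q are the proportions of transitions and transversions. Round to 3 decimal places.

0.770

Of 21 sites, 7 differences are transitions and 2 are transversions, so P = 7/21 ≈ 0.333333 and Q = 2/21 ≈ 0.095238.
Under the Kimura two-parameter model, d = −½ ln(1 − 2P − Q) − ¼ ln(1 − 2Q).
1 − 2P − Q = 0.238096, giving −½ ln(0.238096) = 0.717541.
1 − 2Q = 0.809524, giving −¼ ln(0.809524) = 0.052827.
d = 0.717541 + 0.052827 = 0.770368.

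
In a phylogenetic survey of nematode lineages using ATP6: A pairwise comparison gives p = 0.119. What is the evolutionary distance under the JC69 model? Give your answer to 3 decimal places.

d = −(3/4) ln(1 − 4p/3) = −0.75 ln(1 − 0.158667) = −0.75 ln(0.841333)
  = −0.75 × (-0.172768) = 0.129576 substitutions/site.

0.130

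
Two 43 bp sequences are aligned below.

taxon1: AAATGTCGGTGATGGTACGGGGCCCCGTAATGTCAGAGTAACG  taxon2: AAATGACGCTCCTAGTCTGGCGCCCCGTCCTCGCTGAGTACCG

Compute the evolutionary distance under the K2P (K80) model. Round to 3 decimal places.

0.437

Of 43 sites, 2 differences are transitions and 12 are transversions, so P = 2/43 ≈ 0.046512 and Q = 12/43 ≈ 0.27907.
Under the Kimura two-parameter model, d = −½ ln(1 − 2P − Q) − ¼ ln(1 − 2Q).
1 − 2P − Q = 0.627906, giving −½ ln(0.627906) = 0.232682.
1 − 2Q = 0.44186, giving −¼ ln(0.44186) = 0.204191.
d = 0.232682 + 0.204191 = 0.436873.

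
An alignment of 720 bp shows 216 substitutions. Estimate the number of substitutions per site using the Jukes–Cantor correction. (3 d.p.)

0.383

p = 216/720 = 0.3.
d = −(3/4) ln(1 − 4p/3) = −0.75 ln(1 − 0.4) = −0.75 ln(0.6)
  = −0.75 × (-0.510826) = 0.383120 substitutions/site.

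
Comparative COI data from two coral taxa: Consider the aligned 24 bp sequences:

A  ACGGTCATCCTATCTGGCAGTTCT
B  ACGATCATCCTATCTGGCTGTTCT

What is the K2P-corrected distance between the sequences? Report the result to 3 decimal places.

Of 24 sites, 1 differences are transitions and 1 are transversions, so P = 1/24 ≈ 0.041667 and Q = 1/24 ≈ 0.041667.
Under the Kimura two-parameter model, d = −½ ln(1 − 2P − Q) − ¼ ln(1 − 2Q).
1 − 2P − Q = 0.874999, giving −½ ln(0.874999) = 0.066766.
1 − 2Q = 0.916666, giving −¼ ln(0.916666) = 0.021753.
d = 0.066766 + 0.021753 = 0.088519.

0.089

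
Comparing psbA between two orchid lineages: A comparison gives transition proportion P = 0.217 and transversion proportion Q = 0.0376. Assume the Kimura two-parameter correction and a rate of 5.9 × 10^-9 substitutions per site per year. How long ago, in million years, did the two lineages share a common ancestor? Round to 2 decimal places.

Under the Kimura two-parameter model, d = −½ ln(1 − 2P − Q) − ¼ ln(1 − 2Q).
1 − 2P − Q = 0.5284, giving −½ ln(0.5284) = 0.318951.
1 − 2Q = 0.9248, giving −¼ ln(0.9248) = 0.019544.
d = 0.318951 + 0.019544 = 0.338495.
Under a molecular clock d = 2μt, so t = d/(2μ) = 0.338495 / (2 × 5.9 × 10^-9) = 28.69 million years.

28.69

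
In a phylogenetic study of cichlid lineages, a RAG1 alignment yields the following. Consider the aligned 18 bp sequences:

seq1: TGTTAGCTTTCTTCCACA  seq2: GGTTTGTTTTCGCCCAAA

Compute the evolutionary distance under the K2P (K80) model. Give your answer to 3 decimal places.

0.441

Of 18 sites, 2 differences are transitions and 4 are transversions, so P = 2/18 ≈ 0.111111 and Q = 4/18 ≈ 0.222222.
Under the Kimura two-parameter model, d = −½ ln(1 − 2P − Q) − ¼ ln(1 − 2Q).
1 − 2P − Q = 0.555556, giving −½ ln(0.555556) = 0.293893.
1 − 2Q = 0.555556, giving −¼ ln(0.555556) = 0.146946.
d = 0.293893 + 0.146946 = 0.440839.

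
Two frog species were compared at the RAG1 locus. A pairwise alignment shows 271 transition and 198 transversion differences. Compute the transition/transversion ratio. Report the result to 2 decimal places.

1.37

R = 271/198 = 1.368686… ≈ 1.37 (to 2 d.p.).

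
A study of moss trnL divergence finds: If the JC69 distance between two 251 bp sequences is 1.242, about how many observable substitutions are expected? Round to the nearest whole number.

152

Invert JC69: p = (3/4)(1 − e^(−4d/3)) = 0.75 × (1 − e^(-1.656)) = 0.75 × (1 − 0.190901) = 0.606824.
Expected differing sites = pL ≈ 0.606824 × 251 = 152.312824 ≈ 152.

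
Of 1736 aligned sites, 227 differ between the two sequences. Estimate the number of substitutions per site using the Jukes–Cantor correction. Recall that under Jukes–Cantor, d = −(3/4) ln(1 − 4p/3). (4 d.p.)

p = 227/1736 ≈ 0.13076.
d = −(3/4) ln(1 − 4p/3) = −0.75 ln(1 − 0.174347) = −0.75 ln(0.825653)
  = −0.75 × (-0.191581) = 0.143686 substitutions/site.

0.1437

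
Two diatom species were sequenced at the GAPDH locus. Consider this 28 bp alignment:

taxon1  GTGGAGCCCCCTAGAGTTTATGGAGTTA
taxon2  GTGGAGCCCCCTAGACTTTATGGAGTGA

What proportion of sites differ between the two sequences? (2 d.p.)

The sequences differ at 2 of 28 positions (sites 16, 27).
p = 2/28 = 0.071428… ≈ 0.07 (to 2 d.p.).

0.07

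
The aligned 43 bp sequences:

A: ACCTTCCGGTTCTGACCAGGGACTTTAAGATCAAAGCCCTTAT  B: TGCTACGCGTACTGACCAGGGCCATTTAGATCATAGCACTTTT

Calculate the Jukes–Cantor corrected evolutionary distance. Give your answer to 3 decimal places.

0.349

The sequences differ at 12 of 43 sites, so p = 12/43 ≈ 0.27907.
d = −(3/4) ln(1 − 4p/3) = −0.75 ln(1 − 0.372093) = −0.75 ln(0.627907)
  = −0.75 × (-0.465363) = 0.349022 substitutions/site.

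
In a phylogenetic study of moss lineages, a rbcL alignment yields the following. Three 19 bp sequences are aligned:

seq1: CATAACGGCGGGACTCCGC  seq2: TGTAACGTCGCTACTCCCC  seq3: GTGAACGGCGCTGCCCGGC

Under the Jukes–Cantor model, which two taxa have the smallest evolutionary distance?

seq1–seq2: 6/19 differ, p = 0.316, d = 0.410.
seq1–seq3: 8/19 differ, p = 0.421, d = 0.618.
seq2–seq3: 8/19 differ, p = 0.421, d = 0.618.
The smallest distance is between seq1 and seq2.

seq1 and seq2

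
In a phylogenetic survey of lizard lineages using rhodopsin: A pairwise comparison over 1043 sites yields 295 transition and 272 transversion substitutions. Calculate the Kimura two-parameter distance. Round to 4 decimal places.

P = 295/1043 ≈ 0.282838 and Q = 272/1043 ≈ 0.260786.
Under the Kimura two-parameter model, d = −½ ln(1 − 2P − Q) − ¼ ln(1 − 2Q).
1 − 2P − Q = 0.173538, giving −½ ln(0.173538) = 0.875679.
1 − 2Q = 0.478428, giving −¼ ln(0.478428) = 0.184312.
d = 0.875679 + 0.184312 = 1.059991.

1.0600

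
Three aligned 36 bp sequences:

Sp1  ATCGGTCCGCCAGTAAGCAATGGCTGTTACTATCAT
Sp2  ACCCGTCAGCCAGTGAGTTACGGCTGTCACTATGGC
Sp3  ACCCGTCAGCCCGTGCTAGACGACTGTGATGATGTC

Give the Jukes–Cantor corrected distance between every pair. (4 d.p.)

d(Sp1,Sp2) = 0.3924, d(Sp1,Sp3) = 0.7449, d(Sp2,Sp3) = 0.3470

Sp1–Sp2: 11/36 sites differ → p ≈ 0.305556, d = −0.75 ln(1 − 0.407408) = 0.392437 ≈ 0.3924.
Sp1–Sp3: 17/36 sites differ → p ≈ 0.472222, d = −0.75 ln(1 − 0.629629) = 0.744938 ≈ 0.7449.
Sp2–Sp3: 10/36 sites differ → p ≈ 0.277778, d = −0.75 ln(1 − 0.370371) = 0.346968 ≈ 0.3470.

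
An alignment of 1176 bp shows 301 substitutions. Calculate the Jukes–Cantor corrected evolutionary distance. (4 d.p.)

0.3131

p = 301/1176 ≈ 0.255952.
d = −(3/4) ln(1 − 4p/3) = −0.75 ln(1 − 0.341269) = −0.75 ln(0.658731)
  = −0.75 × (-0.417440) = 0.313080 substitutions/site.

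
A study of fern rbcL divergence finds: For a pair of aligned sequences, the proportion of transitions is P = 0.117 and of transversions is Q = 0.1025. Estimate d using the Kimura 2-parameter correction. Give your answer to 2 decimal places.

0.26

Under the Kimura two-parameter model, d = −½ ln(1 − 2P − Q) − ¼ ln(1 − 2Q).
1 − 2P − Q = 0.6635, giving −½ ln(0.6635) = 0.205113.
1 − 2Q = 0.795, giving −¼ ln(0.795) = 0.057353.
d = 0.205113 + 0.057353 = 0.262466.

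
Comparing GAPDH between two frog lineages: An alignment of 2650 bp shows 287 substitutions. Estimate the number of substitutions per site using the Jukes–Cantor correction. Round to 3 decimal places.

0.117

p = 287/2650 ≈ 0.108302.
d = −(3/4) ln(1 − 4p/3) = −0.75 ln(1 − 0.144403) = −0.75 ln(0.855597)
  = −0.75 × (-0.155956) = 0.116967 substitutions/site.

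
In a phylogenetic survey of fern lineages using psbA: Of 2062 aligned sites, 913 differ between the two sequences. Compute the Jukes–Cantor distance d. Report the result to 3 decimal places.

p = 913/2062 ≈ 0.442774.
d = −(3/4) ln(1 − 4p/3) = −0.75 ln(1 − 0.590365) = −0.75 ln(0.409635)
  = −0.75 × (-0.892489) = 0.669367 substitutions/site.

0.669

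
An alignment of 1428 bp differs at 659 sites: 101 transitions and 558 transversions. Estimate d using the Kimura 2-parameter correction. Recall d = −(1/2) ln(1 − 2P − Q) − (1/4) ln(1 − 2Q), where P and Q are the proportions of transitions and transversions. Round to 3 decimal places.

0.760

P = 101/1428 ≈ 0.070728 and Q = 558/1428 ≈ 0.390756.
Under the Kimura two-parameter model, d = −½ ln(1 − 2P − Q) − ¼ ln(1 − 2Q).
1 − 2P − Q = 0.467788, giving −½ ln(0.467788) = 0.379870.
1 − 2Q = 0.218488, giving −¼ ln(0.218488) = 0.380256.
d = 0.379870 + 0.380256 = 0.760126.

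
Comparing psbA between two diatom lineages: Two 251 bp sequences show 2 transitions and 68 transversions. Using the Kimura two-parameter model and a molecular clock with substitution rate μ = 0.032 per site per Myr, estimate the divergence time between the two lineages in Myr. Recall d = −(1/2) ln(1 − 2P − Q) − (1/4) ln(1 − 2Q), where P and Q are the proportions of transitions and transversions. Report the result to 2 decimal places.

5.69

P = 2/251 ≈ 0.007968 and Q = 68/251 ≈ 0.270916.
Under the Kimura two-parameter model, d = −½ ln(1 − 2P − Q) − ¼ ln(1 − 2Q).
1 − 2P − Q = 0.713148, giving −½ ln(0.713148) = 0.169033.
1 − 2Q = 0.458168, giving −¼ ln(0.458168) = 0.195130.
d = 0.169033 + 0.195130 = 0.364163.
Under a molecular clock d = 2μt, so t = d/(2μ) = 0.364163 / (2 × 0.032) = 5.69 Myr.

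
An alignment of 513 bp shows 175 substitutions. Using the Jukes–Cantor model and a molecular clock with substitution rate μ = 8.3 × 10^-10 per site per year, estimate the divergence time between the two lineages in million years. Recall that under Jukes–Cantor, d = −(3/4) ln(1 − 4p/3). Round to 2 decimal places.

274.10

p = 175/513 ≈ 0.341131.
d = −(3/4) ln(1 − 4p/3) = −0.75 ln(1 − 0.454841) = −0.75 ln(0.545159)
  = −0.75 × (-0.606678) = 0.455009 substitutions/site.
Under a molecular clock d = 2μt, so t = d/(2μ) = 0.455009 / (2 × 8.3 × 10^-10) = 274.10 million years.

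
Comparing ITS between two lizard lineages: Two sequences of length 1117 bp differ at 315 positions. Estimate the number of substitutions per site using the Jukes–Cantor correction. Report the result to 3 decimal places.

p = 315/1117 ≈ 0.282005.
d = −(3/4) ln(1 − 4p/3) = −0.75 ln(1 − 0.376007) = −0.75 ln(0.623993)
  = −0.75 × (-0.471616) = 0.353712 substitutions/site.

0.354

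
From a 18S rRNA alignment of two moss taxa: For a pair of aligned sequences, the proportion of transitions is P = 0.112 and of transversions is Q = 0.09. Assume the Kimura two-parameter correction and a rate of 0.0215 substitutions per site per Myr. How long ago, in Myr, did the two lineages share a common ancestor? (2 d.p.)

5.54

Under the Kimura two-parameter model, d = −½ ln(1 − 2P − Q) − ¼ ln(1 − 2Q).
1 − 2P − Q = 0.686, giving −½ ln(0.686) = 0.188439.
1 − 2Q = 0.82, giving −¼ ln(0.82) = 0.049613.
d = 0.188439 + 0.049613 = 0.238052.
Under a molecular clock d = 2μt, so t = d/(2μ) = 0.238052 / (2 × 0.0215) = 5.54 Myr.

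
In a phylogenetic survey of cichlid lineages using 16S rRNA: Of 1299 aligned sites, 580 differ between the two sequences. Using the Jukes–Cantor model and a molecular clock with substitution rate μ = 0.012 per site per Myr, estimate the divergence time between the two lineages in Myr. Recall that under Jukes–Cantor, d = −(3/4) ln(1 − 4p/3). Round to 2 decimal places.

28.27

p = 580/1299 ≈ 0.446497.
d = −(3/4) ln(1 − 4p/3) = −0.75 ln(1 − 0.595329) = −0.75 ln(0.404671)
  = −0.75 × (-0.904681) = 0.678511 substitutions/site.
Under a molecular clock d = 2μt, so t = d/(2μ) = 0.678511 / (2 × 0.012) = 28.27 Myr.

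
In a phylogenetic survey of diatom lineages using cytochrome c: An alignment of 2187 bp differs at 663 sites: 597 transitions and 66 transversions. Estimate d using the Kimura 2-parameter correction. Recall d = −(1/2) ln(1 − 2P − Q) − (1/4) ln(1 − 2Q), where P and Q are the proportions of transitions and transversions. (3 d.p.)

0.445

P = 597/2187 ≈ 0.272977 and Q = 66/2187 ≈ 0.030178.
Under the Kimura two-parameter model, d = −½ ln(1 − 2P − Q) − ¼ ln(1 − 2Q).
1 − 2P − Q = 0.423868, giving −½ ln(0.423868) = 0.429167.
1 − 2Q = 0.939644, giving −¼ ln(0.939644) = 0.015564.
d = 0.429167 + 0.015564 = 0.444731.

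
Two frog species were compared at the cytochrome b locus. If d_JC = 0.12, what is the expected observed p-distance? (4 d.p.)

0.1109

p = (3/4)(1 − e^(−4d/3)) = 0.75 × (1 − e^(-0.16)) = 0.75 × (1 − 0.852144) = 0.110892.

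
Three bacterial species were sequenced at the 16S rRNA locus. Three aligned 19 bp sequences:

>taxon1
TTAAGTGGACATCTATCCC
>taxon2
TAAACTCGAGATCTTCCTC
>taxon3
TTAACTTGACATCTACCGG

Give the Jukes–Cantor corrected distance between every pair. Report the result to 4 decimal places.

d(taxon1,taxon2) = 0.5068, d(taxon1,taxon3) = 0.3241, d(taxon2,taxon3) = 0.4099

taxon1–taxon2: 7/19 sites differ → p ≈ 0.368421, d = −0.75 ln(1 − 0.491228) = 0.506816 ≈ 0.5068.
taxon1–taxon3: 5/19 sites differ → p ≈ 0.263158, d = −0.75 ln(1 − 0.350877) = 0.324100 ≈ 0.3241.
taxon2–taxon3: 6/19 sites differ → p ≈ 0.315789, d = −0.75 ln(1 − 0.421052) = 0.409907 ≈ 0.4099.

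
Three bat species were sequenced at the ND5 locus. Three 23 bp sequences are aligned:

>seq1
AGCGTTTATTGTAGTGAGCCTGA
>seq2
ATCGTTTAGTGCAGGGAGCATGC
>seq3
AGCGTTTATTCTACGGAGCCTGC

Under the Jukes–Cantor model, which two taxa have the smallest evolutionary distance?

seq1 and seq3

seq1–seq2: 6/23 differ, p = 0.261, d = 0.321.
seq1–seq3: 4/23 differ, p = 0.174, d = 0.198.
seq2–seq3: 6/23 differ, p = 0.261, d = 0.321.
The smallest distance is between seq1 and seq3.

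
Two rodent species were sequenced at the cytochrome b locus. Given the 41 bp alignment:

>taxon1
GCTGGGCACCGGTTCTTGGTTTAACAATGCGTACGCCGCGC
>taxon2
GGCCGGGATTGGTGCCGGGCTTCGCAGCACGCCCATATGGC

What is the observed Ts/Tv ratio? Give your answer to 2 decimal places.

1.20

Transitions are A↔G and C↔T; transversions are all other mismatches.
Transitions: 12. Transversions: 10.
R = 12/10 = 1.20.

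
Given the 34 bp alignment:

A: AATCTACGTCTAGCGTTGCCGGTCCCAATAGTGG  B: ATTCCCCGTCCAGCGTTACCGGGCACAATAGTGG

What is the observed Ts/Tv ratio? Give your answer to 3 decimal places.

0.750

Transitions are A↔G and C↔T; transversions are all other mismatches.
Transitions: 3. Transversions: 4.
R = 3/4 = 0.750.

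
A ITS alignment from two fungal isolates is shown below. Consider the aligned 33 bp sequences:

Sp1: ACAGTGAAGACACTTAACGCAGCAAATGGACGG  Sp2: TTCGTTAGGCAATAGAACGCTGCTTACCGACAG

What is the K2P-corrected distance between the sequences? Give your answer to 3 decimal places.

Of 33 sites, 5 differences are transitions and 11 are transversions, so P = 5/33 ≈ 0.151515 and Q = 11/33 ≈ 0.333333.
Under the Kimura two-parameter model, d = −½ ln(1 − 2P − Q) − ¼ ln(1 − 2Q).
1 − 2P − Q = 0.363637, giving −½ ln(0.363637) = 0.505800.
1 − 2Q = 0.333334, giving −¼ ln(0.333334) = 0.274653.
d = 0.505800 + 0.274653 = 0.780453.

0.780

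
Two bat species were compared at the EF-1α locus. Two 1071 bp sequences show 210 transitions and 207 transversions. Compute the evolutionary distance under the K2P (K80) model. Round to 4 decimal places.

0.5624

P = 210/1071 ≈ 0.196078 and Q = 207/1071 ≈ 0.193277.
Under the Kimura two-parameter model, d = −½ ln(1 − 2P − Q) − ¼ ln(1 − 2Q).
1 − 2P − Q = 0.414567, giving −½ ln(0.414567) = 0.440260.
1 − 2Q = 0.613446, giving −¼ ln(0.613446) = 0.122166.
d = 0.440260 + 0.122166 = 0.562426.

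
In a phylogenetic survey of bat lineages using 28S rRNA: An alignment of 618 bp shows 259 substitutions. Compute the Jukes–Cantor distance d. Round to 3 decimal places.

p = 259/618 ≈ 0.419094.
d = −(3/4) ln(1 − 4p/3) = −0.75 ln(1 − 0.558792) = −0.75 ln(0.441208)
  = −0.75 × (-0.818239) = 0.613679 substitutions/site.

0.614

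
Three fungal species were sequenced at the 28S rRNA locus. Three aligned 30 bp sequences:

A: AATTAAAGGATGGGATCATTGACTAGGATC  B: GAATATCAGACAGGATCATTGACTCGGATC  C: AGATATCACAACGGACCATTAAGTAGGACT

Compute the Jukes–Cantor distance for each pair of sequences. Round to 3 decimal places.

A–B: 8/30 sites differ → p ≈ 0.266667, d = −0.75 ln(1 − 0.355556) = 0.329526 ≈ 0.330.
A–C: 13/30 sites differ → p ≈ 0.433333, d = −0.75 ln(1 − 0.577777) = 0.646666 ≈ 0.647.
B–C: 11/30 sites differ → p ≈ 0.366667, d = −0.75 ln(1 − 0.488889) = 0.503376 ≈ 0.503.

d(A,B) = 0.330, d(A,C) = 0.647, d(B,C) = 0.503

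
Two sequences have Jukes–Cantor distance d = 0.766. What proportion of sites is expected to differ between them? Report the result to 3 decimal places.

p = (3/4)(1 − e^(−4d/3)) = 0.75 × (1 − e^(-1.021333)) = 0.75 × (1 − 0.360115) = 0.479914.

0.480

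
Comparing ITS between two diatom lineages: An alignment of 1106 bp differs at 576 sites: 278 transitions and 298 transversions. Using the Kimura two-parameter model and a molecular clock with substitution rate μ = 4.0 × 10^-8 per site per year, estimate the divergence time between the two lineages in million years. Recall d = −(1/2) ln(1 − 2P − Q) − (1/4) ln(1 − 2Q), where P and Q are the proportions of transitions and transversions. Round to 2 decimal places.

11.66

P = 278/1106 ≈ 0.251356 and Q = 298/1106 ≈ 0.269439.
Under the Kimura two-parameter model, d = −½ ln(1 − 2P − Q) − ¼ ln(1 − 2Q).
1 − 2P − Q = 0.227849, giving −½ ln(0.227849) = 0.739536.
1 − 2Q = 0.461122, giving −¼ ln(0.461122) = 0.193523.
d = 0.739536 + 0.193523 = 0.933059.
Under a molecular clock d = 2μt, so t = d/(2μ) = 0.933059 / (2 × 4.0 × 10^-8) = 11.66 million years.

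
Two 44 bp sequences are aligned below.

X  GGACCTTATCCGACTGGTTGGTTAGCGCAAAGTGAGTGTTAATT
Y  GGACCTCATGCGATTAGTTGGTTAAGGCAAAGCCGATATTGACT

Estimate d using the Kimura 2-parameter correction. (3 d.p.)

Of 44 sites, 10 differences are transitions and 3 are transversions, so P = 10/44 ≈ 0.227273 and Q = 3/44 ≈ 0.068182.
Under the Kimura two-parameter model, d = −½ ln(1 − 2P − Q) − ¼ ln(1 − 2Q).
1 − 2P − Q = 0.477272, giving −½ ln(0.477272) = 0.369834.
1 − 2Q = 0.863636, giving −¼ ln(0.863636) = 0.036651.
d = 0.369834 + 0.036651 = 0.406485.

0.406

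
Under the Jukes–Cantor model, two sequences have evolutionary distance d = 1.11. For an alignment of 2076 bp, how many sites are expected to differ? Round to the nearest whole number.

Invert JC69: p = (3/4)(1 − e^(−4d/3)) = 0.75 × (1 − e^(-1.48)) = 0.75 × (1 − 0.227638) = 0.579272.
Expected differing sites = pL ≈ 0.579272 × 2076 = 1202.568672 ≈ 1203.

1203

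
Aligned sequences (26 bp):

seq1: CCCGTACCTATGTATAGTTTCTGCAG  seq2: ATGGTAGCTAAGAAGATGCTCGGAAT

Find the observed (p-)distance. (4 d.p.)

0.5000

The sequences differ at 13 of 26 positions.
p = 13/26 = 0.5000.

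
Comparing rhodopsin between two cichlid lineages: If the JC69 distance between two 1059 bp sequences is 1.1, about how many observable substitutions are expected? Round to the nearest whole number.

611

Invert JC69: p = (3/4)(1 − e^(−4d/3)) = 0.75 × (1 − e^(-1.466667)) = 0.75 × (1 − 0.230693) = 0.576980.
Expected differing sites = pL ≈ 0.576980 × 1059 = 611.02182 ≈ 611.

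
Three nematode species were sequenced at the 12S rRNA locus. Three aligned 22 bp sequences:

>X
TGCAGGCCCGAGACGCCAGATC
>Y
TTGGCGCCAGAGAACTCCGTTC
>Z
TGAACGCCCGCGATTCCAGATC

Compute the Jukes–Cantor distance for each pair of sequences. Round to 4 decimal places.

X–Y: 10/22 sites differ → p ≈ 0.454545, d = −0.75 ln(1 − 0.60606) = 0.698667 ≈ 0.6987.
X–Z: 5/22 sites differ → p ≈ 0.227273, d = −0.75 ln(1 − 0.303031) = 0.270761 ≈ 0.2708.
Y–Z: 10/22 sites differ → p ≈ 0.454545, d = −0.75 ln(1 − 0.60606) = 0.698667 ≈ 0.6987.

d(X,Y) = 0.6987, d(X,Z) = 0.2708, d(Y,Z) = 0.6987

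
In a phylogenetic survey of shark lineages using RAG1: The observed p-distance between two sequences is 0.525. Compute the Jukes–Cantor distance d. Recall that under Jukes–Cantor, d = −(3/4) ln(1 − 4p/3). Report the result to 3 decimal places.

0.903

d = −(3/4) ln(1 − 4p/3) = −0.75 ln(1 − 0.7) = −0.75 ln(0.3)
  = −0.75 × (-1.203973) = 0.902980 substitutions/site.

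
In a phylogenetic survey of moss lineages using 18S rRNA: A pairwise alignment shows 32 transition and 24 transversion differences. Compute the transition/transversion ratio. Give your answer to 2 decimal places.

R = 32/24 = 1.333333… ≈ 1.33 (to 2 d.p.).

1.33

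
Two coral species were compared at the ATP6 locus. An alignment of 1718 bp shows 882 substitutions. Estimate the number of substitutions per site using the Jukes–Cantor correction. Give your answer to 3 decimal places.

0.865

p = 882/1718 ≈ 0.513388.
d = −(3/4) ln(1 − 4p/3) = −0.75 ln(1 − 0.684517) = −0.75 ln(0.315483)
  = −0.75 × (-1.153650) = 0.865238 substitutions/site.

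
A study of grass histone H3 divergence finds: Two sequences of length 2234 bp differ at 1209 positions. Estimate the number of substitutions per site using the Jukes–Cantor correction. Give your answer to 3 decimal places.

p = 1209/2234 ≈ 0.541182.
d = −(3/4) ln(1 − 4p/3) = −0.75 ln(1 − 0.721576) = −0.75 ln(0.278424)
  = −0.75 × (-1.278610) = 0.958958 substitutions/site.

0.959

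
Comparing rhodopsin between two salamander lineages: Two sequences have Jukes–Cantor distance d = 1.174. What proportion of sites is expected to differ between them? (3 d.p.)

0.593

p = (3/4)(1 − e^(−4d/3)) = 0.75 × (1 − e^(-1.565333)) = 0.75 × (1 − 0.209018) = 0.593237.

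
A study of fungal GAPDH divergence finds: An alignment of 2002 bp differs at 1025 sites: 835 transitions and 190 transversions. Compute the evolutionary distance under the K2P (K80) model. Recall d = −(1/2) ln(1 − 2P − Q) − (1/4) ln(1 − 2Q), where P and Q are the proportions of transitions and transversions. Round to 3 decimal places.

P = 835/2002 ≈ 0.417083 and Q = 190/2002 ≈ 0.094905.
Under the Kimura two-parameter model, d = −½ ln(1 − 2P − Q) − ¼ ln(1 − 2Q).
1 − 2P − Q = 0.070929, giving −½ ln(0.070929) = 1.323038.
1 − 2Q = 0.81019, giving −¼ ln(0.81019) = 0.052622.
d = 1.323038 + 0.052622 = 1.375660.

1.376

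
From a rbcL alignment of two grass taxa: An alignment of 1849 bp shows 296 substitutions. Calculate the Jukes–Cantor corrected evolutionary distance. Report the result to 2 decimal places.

p = 296/1849 ≈ 0.160087.
d = −(3/4) ln(1 − 4p/3) = −0.75 ln(1 − 0.213449) = −0.75 ln(0.786551)
  = −0.75 × (-0.240098) = 0.180074 substitutions/site.

0.18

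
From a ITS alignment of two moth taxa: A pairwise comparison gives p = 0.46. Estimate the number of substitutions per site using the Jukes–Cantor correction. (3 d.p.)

0.713

d = −(3/4) ln(1 − 4p/3) = −0.75 ln(1 − 0.613333) = −0.75 ln(0.386667)
  = −0.75 × (-0.950191) = 0.712643 substitutions/site.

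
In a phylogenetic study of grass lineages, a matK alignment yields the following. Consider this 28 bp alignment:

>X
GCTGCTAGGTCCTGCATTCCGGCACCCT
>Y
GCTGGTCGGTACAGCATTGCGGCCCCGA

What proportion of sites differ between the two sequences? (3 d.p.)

The sequences differ at 8 of 28 positions (sites 5, 7, 11, 13, 19, 24, 27, 28).
p = 8/28 = 0.285714… ≈ 0.286 (to 3 d.p.).

0.286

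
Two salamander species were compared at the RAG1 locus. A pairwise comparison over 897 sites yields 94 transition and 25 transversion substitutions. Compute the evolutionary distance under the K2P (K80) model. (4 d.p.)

P = 94/897 ≈ 0.104794 and Q = 25/897 ≈ 0.027871.
Under the Kimura two-parameter model, d = −½ ln(1 − 2P − Q) − ¼ ln(1 − 2Q).
1 − 2P − Q = 0.762541, giving −½ ln(0.762541) = 0.135550.
1 − 2Q = 0.944258, giving −¼ ln(0.944258) = 0.014339.
d = 0.135550 + 0.014339 = 0.149889.

0.1499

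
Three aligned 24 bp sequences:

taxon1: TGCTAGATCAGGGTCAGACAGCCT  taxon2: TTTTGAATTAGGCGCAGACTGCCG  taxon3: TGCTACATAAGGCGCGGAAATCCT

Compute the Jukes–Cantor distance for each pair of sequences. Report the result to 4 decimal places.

d(taxon1,taxon2) = 0.5199, d(taxon1,taxon3) = 0.3694, d(taxon2,taxon3) = 0.6082

taxon1–taxon2: 9/24 sites differ → p = 0.375, d = −0.75 ln(1 − 0.5) = 0.519860 ≈ 0.5199.
taxon1–taxon3: 7/24 sites differ → p ≈ 0.291667, d = −0.75 ln(1 − 0.388889) = 0.369358 ≈ 0.3694.
taxon2–taxon3: 10/24 sites differ → p ≈ 0.416667, d = −0.75 ln(1 − 0.555556) = 0.608198 ≈ 0.6082.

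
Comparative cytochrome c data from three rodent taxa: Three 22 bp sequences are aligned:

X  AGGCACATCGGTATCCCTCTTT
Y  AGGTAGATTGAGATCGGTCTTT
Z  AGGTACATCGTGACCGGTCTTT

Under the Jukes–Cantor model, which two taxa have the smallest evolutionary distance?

X–Y: 7/22 differ, p = 0.318, d = 0.414.
X–Z: 6/22 differ, p = 0.273, d = 0.339.
Y–Z: 4/22 differ, p = 0.182, d = 0.208.
The smallest distance is between Y and Z.

Y and Z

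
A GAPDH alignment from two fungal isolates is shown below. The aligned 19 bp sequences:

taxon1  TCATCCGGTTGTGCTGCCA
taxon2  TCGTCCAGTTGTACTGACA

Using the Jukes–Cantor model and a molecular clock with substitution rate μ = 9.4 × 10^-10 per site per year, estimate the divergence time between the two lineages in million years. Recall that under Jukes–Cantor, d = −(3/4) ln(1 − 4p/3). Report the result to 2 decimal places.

131.44

The sequences differ at 4 of 19 sites (3, 7, 13, 17), so p = 4/19 ≈ 0.210526.
d = −(3/4) ln(1 − 4p/3) = −0.75 ln(1 − 0.280701) = −0.75 ln(0.719299)
  = −0.75 × (-0.329478) = 0.247109 substitutions/site.
Under a molecular clock d = 2μt, so t = d/(2μ) = 0.247109 / (2 × 9.4 × 10^-10) = 131.44 million years.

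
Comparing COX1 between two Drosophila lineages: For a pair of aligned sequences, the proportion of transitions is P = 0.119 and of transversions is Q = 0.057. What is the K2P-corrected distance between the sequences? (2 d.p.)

Under the Kimura two-parameter model, d = −½ ln(1 − 2P − Q) − ¼ ln(1 − 2Q).
1 − 2P − Q = 0.705, giving −½ ln(0.705) = 0.174779.
1 − 2Q = 0.886, giving −¼ ln(0.886) = 0.030260.
d = 0.174779 + 0.030260 = 0.205039.

0.21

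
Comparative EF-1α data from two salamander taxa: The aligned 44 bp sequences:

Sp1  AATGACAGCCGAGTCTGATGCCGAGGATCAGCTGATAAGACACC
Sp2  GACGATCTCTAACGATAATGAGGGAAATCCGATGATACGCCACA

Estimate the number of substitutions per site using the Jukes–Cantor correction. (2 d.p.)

The sequences differ at 21 of 44 sites, so p = 21/44 ≈ 0.477273.
d = −(3/4) ln(1 − 4p/3) = −0.75 ln(1 − 0.636364) = −0.75 ln(0.363636)
  = −0.75 × (-1.011602) = 0.758702 substitutions/site.

0.76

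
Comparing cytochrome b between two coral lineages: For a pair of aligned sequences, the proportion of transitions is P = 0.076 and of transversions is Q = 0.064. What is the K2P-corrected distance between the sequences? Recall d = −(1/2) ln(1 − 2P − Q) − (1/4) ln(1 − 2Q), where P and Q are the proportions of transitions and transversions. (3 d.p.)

0.156

Under the Kimura two-parameter model, d = −½ ln(1 − 2P − Q) − ¼ ln(1 − 2Q).
1 − 2P − Q = 0.784, giving −½ ln(0.784) = 0.121673.
1 − 2Q = 0.872, giving −¼ ln(0.872) = 0.034241.
d = 0.121673 + 0.034241 = 0.155914.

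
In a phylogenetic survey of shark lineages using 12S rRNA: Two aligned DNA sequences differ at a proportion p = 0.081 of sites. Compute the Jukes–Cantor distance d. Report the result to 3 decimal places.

0.086

d = −(3/4) ln(1 − 4p/3) = −0.75 ln(1 − 0.108) = −0.75 ln(0.892)
  = −0.75 × (-0.114289) = 0.085717 substitutions/site.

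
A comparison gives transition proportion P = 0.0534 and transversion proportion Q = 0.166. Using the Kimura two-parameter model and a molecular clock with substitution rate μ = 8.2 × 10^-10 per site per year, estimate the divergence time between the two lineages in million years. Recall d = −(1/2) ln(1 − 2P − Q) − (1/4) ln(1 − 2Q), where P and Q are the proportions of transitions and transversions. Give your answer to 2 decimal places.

158.62

Under the Kimura two-parameter model, d = −½ ln(1 − 2P − Q) − ¼ ln(1 − 2Q).
1 − 2P − Q = 0.7272, giving −½ ln(0.7272) = 0.159277.
1 − 2Q = 0.668, giving −¼ ln(0.668) = 0.100867.
d = 0.159277 + 0.100867 = 0.260144.
Under a molecular clock d = 2μt, so t = d/(2μ) = 0.260144 / (2 × 8.2 × 10^-10) = 158.62 million years.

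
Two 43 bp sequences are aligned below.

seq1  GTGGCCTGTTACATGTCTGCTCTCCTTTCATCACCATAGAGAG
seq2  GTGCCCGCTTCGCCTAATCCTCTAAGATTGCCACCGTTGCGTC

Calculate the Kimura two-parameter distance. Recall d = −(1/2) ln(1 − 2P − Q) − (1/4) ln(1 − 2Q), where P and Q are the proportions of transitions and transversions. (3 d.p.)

0.980

Of 43 sites, 5 differences are transitions and 18 are transversions, so P = 5/43 ≈ 0.116279 and Q = 18/43 ≈ 0.418605.
Under the Kimura two-parameter model, d = −½ ln(1 − 2P − Q) − ¼ ln(1 − 2Q).
1 − 2P − Q = 0.348837, giving −½ ln(0.348837) = 0.526575.
1 − 2Q = 0.16279, giving −¼ ln(0.16279) = 0.453824.
d = 0.526575 + 0.453824 = 0.980399.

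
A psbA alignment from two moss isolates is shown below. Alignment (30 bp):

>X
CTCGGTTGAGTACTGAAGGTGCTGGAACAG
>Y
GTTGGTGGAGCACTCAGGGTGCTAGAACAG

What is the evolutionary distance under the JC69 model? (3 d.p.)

0.280

The sequences differ at 7 of 30 sites (1, 3, 7, 11, 15, 17, 24), so p = 7/30 ≈ 0.233333.
d = −(3/4) ln(1 − 4p/3) = −0.75 ln(1 − 0.311111) = −0.75 ln(0.688889)
  = −0.75 × (-0.372675) = 0.279506 substitutions/site.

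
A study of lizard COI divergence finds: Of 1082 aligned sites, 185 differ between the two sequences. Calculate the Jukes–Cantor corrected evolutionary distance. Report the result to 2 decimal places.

0.19

p = 185/1082 ≈ 0.17098.
d = −(3/4) ln(1 − 4p/3) = −0.75 ln(1 − 0.227973) = −0.75 ln(0.772027)
  = −0.75 × (-0.258736) = 0.194052 substitutions/site.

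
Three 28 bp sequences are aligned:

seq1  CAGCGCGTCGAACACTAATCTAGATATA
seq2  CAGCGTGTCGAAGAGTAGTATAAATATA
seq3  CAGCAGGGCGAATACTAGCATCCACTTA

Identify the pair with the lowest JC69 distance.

seq1 and seq2

seq1–seq2: 6/28 differ, p = 0.214, d = 0.252.
seq1–seq3: 11/28 differ, p = 0.393, d = 0.556.
seq2–seq3: 10/28 differ, p = 0.357, d = 0.485.
The smallest distance is between seq1 and seq2.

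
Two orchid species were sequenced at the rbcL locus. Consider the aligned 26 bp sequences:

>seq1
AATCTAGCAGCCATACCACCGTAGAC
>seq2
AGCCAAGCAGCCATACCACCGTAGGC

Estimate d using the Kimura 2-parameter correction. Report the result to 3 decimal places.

0.177

Of 26 sites, 3 differences are transitions and 1 are transversions, so P = 3/26 ≈ 0.115385 and Q = 1/26 ≈ 0.038462.
Under the Kimura two-parameter model, d = −½ ln(1 − 2P − Q) − ¼ ln(1 − 2Q).
1 − 2P − Q = 0.730768, giving −½ ln(0.730768) = 0.156830.
1 − 2Q = 0.923076, giving −¼ ln(0.923076) = 0.020011.
d = 0.156830 + 0.020011 = 0.176841.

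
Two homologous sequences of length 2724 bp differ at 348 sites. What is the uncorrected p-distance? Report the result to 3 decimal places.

0.128

p = 348/2724 = 0.127753… ≈ 0.128 (to 3 d.p.).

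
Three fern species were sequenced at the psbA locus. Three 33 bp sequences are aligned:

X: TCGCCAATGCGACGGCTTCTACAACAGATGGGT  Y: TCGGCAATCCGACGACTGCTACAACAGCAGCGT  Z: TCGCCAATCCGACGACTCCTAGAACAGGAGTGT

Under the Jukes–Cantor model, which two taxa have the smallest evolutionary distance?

Y and Z

X–Y: 7/33 differ, p = 0.212, d = 0.249.
X–Z: 7/33 differ, p = 0.212, d = 0.249.
Y–Z: 5/33 differ, p = 0.152, d = 0.169.
The smallest distance is between Y and Z.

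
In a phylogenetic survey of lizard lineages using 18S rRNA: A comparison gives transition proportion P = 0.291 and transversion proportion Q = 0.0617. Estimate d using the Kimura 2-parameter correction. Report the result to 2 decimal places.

0.55

Under the Kimura two-parameter model, d = −½ ln(1 − 2P − Q) − ¼ ln(1 − 2Q).
1 − 2P − Q = 0.3563, giving −½ ln(0.3563) = 0.515991.
1 − 2Q = 0.8766, giving −¼ ln(0.8766) = 0.032926.
d = 0.515991 + 0.032926 = 0.548917.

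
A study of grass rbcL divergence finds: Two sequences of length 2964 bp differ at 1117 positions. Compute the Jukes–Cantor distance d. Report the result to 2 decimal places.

p = 1117/2964 ≈ 0.376856.
d = −(3/4) ln(1 − 4p/3) = −0.75 ln(1 − 0.502475) = −0.75 ln(0.497525)
  = −0.75 × (-0.698109) = 0.523582 substitutions/site.

0.52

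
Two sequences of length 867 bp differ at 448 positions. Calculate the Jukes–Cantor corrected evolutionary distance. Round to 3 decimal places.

p = 448/867 ≈ 0.516724.
d = −(3/4) ln(1 − 4p/3) = −0.75 ln(1 − 0.688965) = −0.75 ln(0.311035)
  = −0.75 × (-1.167850) = 0.875888 substitutions/site.

0.876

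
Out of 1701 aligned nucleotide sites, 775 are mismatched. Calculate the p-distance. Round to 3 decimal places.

p = 775/1701 = 0.455614… ≈ 0.456 (to 3 d.p.).

0.456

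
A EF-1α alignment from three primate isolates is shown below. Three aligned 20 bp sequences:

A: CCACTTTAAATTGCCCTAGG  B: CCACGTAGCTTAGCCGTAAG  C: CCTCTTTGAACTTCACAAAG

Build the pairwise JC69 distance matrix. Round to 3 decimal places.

d(A,B) = 0.572, d(A,C) = 0.471, d(B,C) = 0.991

A–B: 8/20 sites differ → p = 0.4, d = −0.75 ln(1 − 0.533333) = 0.571605 ≈ 0.572.
A–C: 7/20 sites differ → p = 0.35, d = −0.75 ln(1 − 0.466667) = 0.471457 ≈ 0.471.
B–C: 11/20 sites differ → p = 0.55, d = −0.75 ln(1 − 0.733333) = 0.991316 ≈ 0.991.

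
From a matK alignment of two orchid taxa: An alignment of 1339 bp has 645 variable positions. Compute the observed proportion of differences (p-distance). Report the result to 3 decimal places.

0.482

p = 645/1339 = 0.481702… ≈ 0.482 (to 3 d.p.).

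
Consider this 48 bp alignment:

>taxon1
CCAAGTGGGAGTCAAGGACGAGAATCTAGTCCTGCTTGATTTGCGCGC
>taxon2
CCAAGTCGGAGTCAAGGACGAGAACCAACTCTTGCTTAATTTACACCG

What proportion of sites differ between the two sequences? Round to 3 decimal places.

0.208

The sequences differ at 10 of 48 positions (sites 7, 25, 27, 29, 32, 38, 43, 45, 47, 48).
p = 10/48 = 0.208333… ≈ 0.208 (to 3 d.p.).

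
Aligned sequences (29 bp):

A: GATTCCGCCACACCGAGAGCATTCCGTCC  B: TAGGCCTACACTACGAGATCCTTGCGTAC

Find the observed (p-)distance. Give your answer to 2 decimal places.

The sequences differ at 11 of 29 positions.
p = 11/29 = 0.379310… ≈ 0.38 (to 2 d.p.).

0.38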